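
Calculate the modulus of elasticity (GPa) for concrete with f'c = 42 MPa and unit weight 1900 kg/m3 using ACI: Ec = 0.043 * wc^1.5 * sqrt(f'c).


Ec = 0.043 * 1900^1.5 * sqrt(42) / 1000
= 23.08 GPa

23.08


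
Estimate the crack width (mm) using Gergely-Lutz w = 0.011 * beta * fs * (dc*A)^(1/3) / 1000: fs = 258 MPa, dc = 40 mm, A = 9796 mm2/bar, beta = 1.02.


w = 0.011 * beta * fs * (dc * A)^(1/3) / 1000
= 0.011 * 1.02 * 258 * (40 * 9796)^(1/3) / 1000
= 0.212 mm

0.212


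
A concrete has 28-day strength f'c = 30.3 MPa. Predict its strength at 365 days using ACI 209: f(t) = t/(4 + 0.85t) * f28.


f(365) = 365 / (4 + 0.85 * 365) * 30.3
= 365 / 314.25 * 30.3
= 35.19 MPa

35.19


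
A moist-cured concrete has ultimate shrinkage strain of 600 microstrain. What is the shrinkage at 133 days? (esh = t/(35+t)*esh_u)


esh(133) = 133 / (35 + 133) * 600
= 133 / 168 * 600
= 475.0 microstrain

475.0


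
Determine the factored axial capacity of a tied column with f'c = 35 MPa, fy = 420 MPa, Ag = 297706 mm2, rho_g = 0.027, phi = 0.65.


Ast = rho * Ag = 0.027 * 297706 = 8038.062 mm2
phi*Pn = 0.65 * 0.80 * (0.85 * 35 * (297706 - 8038.062) + 420 * 8038.062) / 1000
= 6236.68 kN

6236.68


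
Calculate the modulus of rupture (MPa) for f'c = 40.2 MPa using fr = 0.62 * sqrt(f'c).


fr = 0.62 * sqrt(40.2)
= 3.931 MPa

3.931


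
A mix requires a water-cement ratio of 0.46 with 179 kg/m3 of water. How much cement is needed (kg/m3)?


Cement = water / (w/c)
= 179 / 0.46
= 389.1 kg/m3

389.1


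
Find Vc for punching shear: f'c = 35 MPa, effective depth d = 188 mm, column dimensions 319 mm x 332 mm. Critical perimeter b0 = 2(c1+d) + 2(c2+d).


b0 = 2*(319 + 188) + 2*(332 + 188) = 2054 mm
Vc = 0.33 * sqrt(35) * 2054 * 188 / 1000
= 753.89 kN

753.89


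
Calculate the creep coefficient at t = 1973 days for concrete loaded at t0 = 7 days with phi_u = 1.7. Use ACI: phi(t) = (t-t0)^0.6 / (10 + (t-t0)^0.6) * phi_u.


dt = 1973 - 7 = 1966
phi = 1966^0.6 / (10 + 1966^0.6) * 1.7
= 1.538

1.538


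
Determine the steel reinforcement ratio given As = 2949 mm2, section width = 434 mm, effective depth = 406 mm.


rho = As / (b * d)
= 2949 / (434 * 406)
= 0.0167

0.0167


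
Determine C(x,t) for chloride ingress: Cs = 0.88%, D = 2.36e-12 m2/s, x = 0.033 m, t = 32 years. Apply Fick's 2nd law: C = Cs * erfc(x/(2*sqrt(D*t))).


t_seconds = 32 * 365.25 * 24 * 3600 = 1009843200.0 s
arg = 0.033 / (2 * sqrt(2.36e-12 * 1009843200.0))
= 0.338
erfc(0.338) = 0.6327
C = 0.88 * 0.6327 = 0.5567%

0.5567


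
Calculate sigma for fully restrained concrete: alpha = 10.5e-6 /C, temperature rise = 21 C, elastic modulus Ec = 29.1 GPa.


sigma = alpha * dT * Ec
= 10.5e-6 * 21 * 29.1 * 1000
= 6.417 MPa

6.417


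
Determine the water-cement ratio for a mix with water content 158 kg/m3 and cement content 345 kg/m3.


w/c = water / cement
w/c = 158 / 345 = 0.458

0.458


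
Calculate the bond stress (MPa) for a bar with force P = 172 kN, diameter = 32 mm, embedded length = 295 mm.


u = P / (pi * db * ld)
= 172 * 1000 / (pi * 32 * 295)
= 5.8 MPa

5.8


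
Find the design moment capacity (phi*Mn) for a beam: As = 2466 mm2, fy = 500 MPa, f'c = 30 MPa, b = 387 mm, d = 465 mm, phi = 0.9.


a = As * fy / (0.85 * f'c * b)
= 2466 * 500 / (0.85 * 30 * 387)
= 124.943 mm
Mn = As * fy * (d - a/2) / 10^6
= 496.3176 kN-m
phi*Mn = 0.9 * 496.3176 = 446.69 kN-m

446.69


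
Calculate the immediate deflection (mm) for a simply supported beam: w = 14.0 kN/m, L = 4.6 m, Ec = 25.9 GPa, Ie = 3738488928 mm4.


Convert: L = 4.6 m = 4600 mm, Ec = 25.9 GPa = 25900 MPa
delta = 5 * 14.0 * 4600^4 / (384 * 25900 * 3738488928)
= 0.84 mm

0.84


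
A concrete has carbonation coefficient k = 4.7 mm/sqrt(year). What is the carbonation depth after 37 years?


depth = k * sqrt(t)
= 4.7 * sqrt(37)
= 28.59 mm

28.59


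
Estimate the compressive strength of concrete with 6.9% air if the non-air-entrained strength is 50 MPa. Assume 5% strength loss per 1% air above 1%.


Strength loss = (6.9 - 1) * 5 = 29.5%
f'c = 50 * (1 - 29.5/100)
= 35.25 MPa

35.25


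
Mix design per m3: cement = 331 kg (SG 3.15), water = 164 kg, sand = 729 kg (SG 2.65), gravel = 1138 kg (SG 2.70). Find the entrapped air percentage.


Vol cement = 331 / (3.15 * 1000) = 0.105079 m3
Vol water = 164 / 1000 = 0.164 m3
Vol sand = 729 / (2.65 * 1000) = 0.275094 m3
Vol gravel = 1138 / (2.70 * 1000) = 0.421481 m3
Total solid + water volume = 0.965655 m3
Air = (1 - 0.965655) * 100 = 3.43%

3.43


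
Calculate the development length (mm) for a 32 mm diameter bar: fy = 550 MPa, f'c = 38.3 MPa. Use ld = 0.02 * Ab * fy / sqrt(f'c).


Ab = pi * 32^2 / 4 = 804.248 mm2
ld = 0.02 * 804.248 * 550 / sqrt(38.3)
= 1429.5 mm

1429.5


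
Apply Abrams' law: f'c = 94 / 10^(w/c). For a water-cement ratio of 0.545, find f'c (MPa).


f'c = 94 / 10^0.545
= 94 / 3.508
= 26.8 MPa

26.8


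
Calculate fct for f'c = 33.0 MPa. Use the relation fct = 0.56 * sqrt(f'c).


fct = 0.56 * sqrt(33.0)
= 0.56 * 5.745
= 3.217 MPa

3.217


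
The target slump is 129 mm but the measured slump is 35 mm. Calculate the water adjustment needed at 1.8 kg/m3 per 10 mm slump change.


Difference = 129 - 35 = 94 mm
Water adjustment = 94 * 1.8 / 10 = 16.9 kg/m3

16.9


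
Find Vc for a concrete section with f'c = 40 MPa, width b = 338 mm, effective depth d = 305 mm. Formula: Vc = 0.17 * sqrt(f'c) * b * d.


Vc = 0.17 * sqrt(40) * 338 * 305 / 1000
= 110.84 kN

110.84


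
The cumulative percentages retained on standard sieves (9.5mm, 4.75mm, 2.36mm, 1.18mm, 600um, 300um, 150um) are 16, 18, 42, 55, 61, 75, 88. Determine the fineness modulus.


FM = sum(cumulative % retained) / 100
= 355 / 100
= 3.55

3.55


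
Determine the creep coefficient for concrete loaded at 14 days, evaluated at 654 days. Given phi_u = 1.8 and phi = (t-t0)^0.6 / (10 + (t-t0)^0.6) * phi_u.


dt = 654 - 14 = 640
phi = 640^0.6 / (10 + 640^0.6) * 1.8
= 1.491

1.491


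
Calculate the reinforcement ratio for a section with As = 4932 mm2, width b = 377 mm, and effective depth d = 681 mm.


rho = As / (b * d)
= 4932 / (377 * 681)
= 0.0192

0.0192


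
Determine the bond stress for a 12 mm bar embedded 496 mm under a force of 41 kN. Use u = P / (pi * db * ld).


u = P / (pi * db * ld)
= 41 * 1000 / (pi * 12 * 496)
= 2.193 MPa

2.193


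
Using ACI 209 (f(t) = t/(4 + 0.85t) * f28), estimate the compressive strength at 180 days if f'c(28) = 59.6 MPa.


f(180) = 180 / (4 + 0.85 * 180) * 59.6
= 180 / 157.0 * 59.6
= 68.33 MPa

68.33


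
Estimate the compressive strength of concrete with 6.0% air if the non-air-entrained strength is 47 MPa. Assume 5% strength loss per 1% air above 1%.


Strength loss = (6.0 - 1) * 5 = 25.0%
f'c = 47 * (1 - 25.0/100)
= 35.25 MPa

35.25


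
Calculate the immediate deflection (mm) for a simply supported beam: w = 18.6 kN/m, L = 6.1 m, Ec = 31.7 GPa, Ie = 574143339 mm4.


Convert: L = 6.1 m = 6100 mm, Ec = 31.7 GPa = 31700 MPa
delta = 5 * 18.6 * 6100^4 / (384 * 31700 * 574143339)
= 18.42 mm

18.42


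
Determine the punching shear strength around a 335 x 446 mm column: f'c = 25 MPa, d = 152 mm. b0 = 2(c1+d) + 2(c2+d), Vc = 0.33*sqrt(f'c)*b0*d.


b0 = 2*(335 + 152) + 2*(446 + 152) = 2170 mm
Vc = 0.33 * sqrt(25) * 2170 * 152 / 1000
= 544.24 kN

544.24


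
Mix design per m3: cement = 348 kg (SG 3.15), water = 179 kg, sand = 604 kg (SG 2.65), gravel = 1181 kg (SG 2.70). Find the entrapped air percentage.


Vol cement = 348 / (3.15 * 1000) = 0.110476 m3
Vol water = 179 / 1000 = 0.179 m3
Vol sand = 604 / (2.65 * 1000) = 0.227925 m3
Vol gravel = 1181 / (2.70 * 1000) = 0.437407 m3
Total solid + water volume = 0.954808 m3
Air = (1 - 0.954808) * 100 = 4.52%

4.52


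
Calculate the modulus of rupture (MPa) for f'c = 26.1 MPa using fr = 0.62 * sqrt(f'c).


fr = 0.62 * sqrt(26.1)
= 3.167 MPa

3.167


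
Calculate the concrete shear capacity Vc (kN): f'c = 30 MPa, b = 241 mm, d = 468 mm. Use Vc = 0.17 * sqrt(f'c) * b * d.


Vc = 0.17 * sqrt(30) * 241 * 468 / 1000
= 105.02 kN

105.02


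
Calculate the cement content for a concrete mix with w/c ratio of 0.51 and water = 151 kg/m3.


Cement = water / (w/c)
= 151 / 0.51
= 296.1 kg/m3

296.1


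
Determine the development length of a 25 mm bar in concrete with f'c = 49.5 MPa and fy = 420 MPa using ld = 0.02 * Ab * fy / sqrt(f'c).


Ab = pi * 25^2 / 4 = 490.874 mm2
ld = 0.02 * 490.874 * 420 / sqrt(49.5)
= 586.1 mm

586.1


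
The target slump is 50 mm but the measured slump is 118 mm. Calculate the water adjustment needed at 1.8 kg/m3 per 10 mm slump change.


Difference = 50 - 118 = -68 mm
Water adjustment = -68 * 1.8 / 10 = -12.2 kg/m3

-12.2


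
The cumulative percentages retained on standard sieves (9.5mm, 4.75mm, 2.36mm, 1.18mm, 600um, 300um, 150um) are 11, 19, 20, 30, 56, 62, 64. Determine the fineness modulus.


FM = sum(cumulative % retained) / 100
= 262 / 100
= 2.62

2.62


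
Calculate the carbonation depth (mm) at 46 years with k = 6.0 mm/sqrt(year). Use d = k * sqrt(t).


depth = k * sqrt(t)
= 6.0 * sqrt(46)
= 40.69 mm

40.69


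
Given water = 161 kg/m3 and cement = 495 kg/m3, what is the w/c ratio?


w/c = water / cement
w/c = 161 / 495 = 0.325

0.325


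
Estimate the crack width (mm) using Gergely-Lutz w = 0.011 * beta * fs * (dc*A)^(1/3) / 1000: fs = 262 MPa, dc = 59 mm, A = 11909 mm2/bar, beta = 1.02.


w = 0.011 * beta * fs * (dc * A)^(1/3) / 1000
= 0.011 * 1.02 * 262 * (59 * 11909)^(1/3) / 1000
= 0.261 mm

0.261


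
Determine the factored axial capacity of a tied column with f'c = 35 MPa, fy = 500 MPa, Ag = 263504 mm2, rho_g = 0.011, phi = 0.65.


Ast = rho * Ag = 0.011 * 263504 = 2898.544 mm2
phi*Pn = 0.65 * 0.80 * (0.85 * 35 * (263504 - 2898.544) + 500 * 2898.544) / 1000
= 4785.19 kN

4785.19


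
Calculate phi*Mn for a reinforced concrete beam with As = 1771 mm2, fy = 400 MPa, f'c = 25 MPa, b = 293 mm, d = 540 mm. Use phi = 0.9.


a = As * fy / (0.85 * f'c * b)
= 1771 * 400 / (0.85 * 25 * 293)
= 113.7764 mm
Mn = As * fy * (d - a/2) / 10^6
= 342.2364 kN-m
phi*Mn = 0.9 * 342.2364 = 308.01 kN-m

308.01


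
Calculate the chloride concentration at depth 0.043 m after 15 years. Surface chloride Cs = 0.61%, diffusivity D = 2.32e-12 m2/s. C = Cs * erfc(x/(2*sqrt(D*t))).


t_seconds = 15 * 365.25 * 24 * 3600 = 473364000.0 s
arg = 0.043 / (2 * sqrt(2.32e-12 * 473364000.0))
= 0.6488
erfc(0.6488) = 0.3589
C = 0.61 * 0.3589 = 0.2189%

0.2189


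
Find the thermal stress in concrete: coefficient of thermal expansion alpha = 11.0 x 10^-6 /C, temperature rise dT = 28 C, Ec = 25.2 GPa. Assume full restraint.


sigma = alpha * dT * Ec
= 11.0e-6 * 28 * 25.2 * 1000
= 7.762 MPa

7.762


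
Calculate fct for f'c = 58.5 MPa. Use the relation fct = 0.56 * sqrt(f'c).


fct = 0.56 * sqrt(58.5)
= 0.56 * 7.649
= 4.283 MPa

4.283


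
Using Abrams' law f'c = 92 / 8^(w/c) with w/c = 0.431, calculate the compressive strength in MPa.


f'c = 92 / 8^0.431
= 92 / 2.45
= 37.55 MPa

37.55


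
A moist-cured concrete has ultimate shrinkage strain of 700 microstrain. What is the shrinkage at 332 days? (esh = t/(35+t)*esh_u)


esh(332) = 332 / (35 + 332) * 700
= 332 / 367 * 700
= 633.2 microstrain

633.2


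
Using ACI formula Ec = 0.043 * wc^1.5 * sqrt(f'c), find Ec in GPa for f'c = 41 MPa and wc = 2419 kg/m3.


Ec = 0.043 * 2419^1.5 * sqrt(41) / 1000
= 32.76 GPa

32.76


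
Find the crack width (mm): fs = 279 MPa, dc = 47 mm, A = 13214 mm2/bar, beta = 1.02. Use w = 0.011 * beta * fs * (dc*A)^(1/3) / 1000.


w = 0.011 * beta * fs * (dc * A)^(1/3) / 1000
= 0.011 * 1.02 * 279 * (47 * 13214)^(1/3) / 1000
= 0.267 mm

0.267


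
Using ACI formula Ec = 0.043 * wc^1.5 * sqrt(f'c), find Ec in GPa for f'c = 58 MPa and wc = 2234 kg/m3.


Ec = 0.043 * 2234^1.5 * sqrt(58) / 1000
= 34.58 GPa

34.58


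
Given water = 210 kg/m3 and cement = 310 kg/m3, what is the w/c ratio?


w/c = water / cement
w/c = 210 / 310 = 0.677

0.677


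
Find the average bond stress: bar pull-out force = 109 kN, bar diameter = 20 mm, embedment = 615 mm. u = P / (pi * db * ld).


u = P / (pi * db * ld)
= 109 * 1000 / (pi * 20 * 615)
= 2.821 MPa

2.821


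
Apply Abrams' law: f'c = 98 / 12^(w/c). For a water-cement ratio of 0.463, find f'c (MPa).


f'c = 98 / 12^0.463
= 98 / 3.16
= 31.01 MPa

31.01


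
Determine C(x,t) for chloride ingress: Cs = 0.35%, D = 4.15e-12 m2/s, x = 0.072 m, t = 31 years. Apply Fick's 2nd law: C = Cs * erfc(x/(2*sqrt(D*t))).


t_seconds = 31 * 365.25 * 24 * 3600 = 978285600.0 s
arg = 0.072 / (2 * sqrt(4.15e-12 * 978285600.0))
= 0.565
erfc(0.565) = 0.4243
C = 0.35 * 0.4243 = 0.1485%

0.1485


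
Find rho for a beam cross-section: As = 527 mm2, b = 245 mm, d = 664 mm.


rho = As / (b * d)
= 527 / (245 * 664)
= 0.0032

0.0032


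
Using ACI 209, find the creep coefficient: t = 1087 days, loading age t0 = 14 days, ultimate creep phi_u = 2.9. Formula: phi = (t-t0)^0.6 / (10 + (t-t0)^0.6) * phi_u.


dt = 1087 - 14 = 1073
phi = 1073^0.6 / (10 + 1073^0.6) * 2.9
= 2.518

2.518


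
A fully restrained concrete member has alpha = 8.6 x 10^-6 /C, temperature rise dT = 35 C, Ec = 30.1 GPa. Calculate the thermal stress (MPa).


sigma = alpha * dT * Ec
= 8.6e-6 * 35 * 30.1 * 1000
= 9.06 MPa

9.06


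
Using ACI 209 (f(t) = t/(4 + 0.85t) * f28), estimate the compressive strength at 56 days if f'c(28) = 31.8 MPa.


f(56) = 56 / (4 + 0.85 * 56) * 31.8
= 56 / 51.6 * 31.8
= 34.51 MPa

34.51


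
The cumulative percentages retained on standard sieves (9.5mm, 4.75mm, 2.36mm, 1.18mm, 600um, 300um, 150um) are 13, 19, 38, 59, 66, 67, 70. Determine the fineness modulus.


FM = sum(cumulative % retained) / 100
= 332 / 100
= 3.32

3.32


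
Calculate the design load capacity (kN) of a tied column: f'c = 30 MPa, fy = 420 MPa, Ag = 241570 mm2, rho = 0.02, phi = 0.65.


Ast = rho * Ag = 0.02 * 241570 = 4831.4 mm2
phi*Pn = 0.65 * 0.80 * (0.85 * 30 * (241570 - 4831.4) + 420 * 4831.4) / 1000
= 4194.33 kN

4194.33


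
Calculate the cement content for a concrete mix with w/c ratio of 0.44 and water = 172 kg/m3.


Cement = water / (w/c)
= 172 / 0.44
= 390.9 kg/m3

390.9


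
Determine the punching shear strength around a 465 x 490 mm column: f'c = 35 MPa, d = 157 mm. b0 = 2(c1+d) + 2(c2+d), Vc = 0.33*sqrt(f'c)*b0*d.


b0 = 2*(465 + 157) + 2*(490 + 157) = 2538 mm
Vc = 0.33 * sqrt(35) * 2538 * 157 / 1000
= 777.93 kN

777.93


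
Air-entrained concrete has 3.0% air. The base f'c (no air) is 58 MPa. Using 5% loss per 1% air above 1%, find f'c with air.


Strength loss = (3.0 - 1) * 5 = 10.0%
f'c = 58 * (1 - 10.0/100)
= 52.2 MPa

52.2


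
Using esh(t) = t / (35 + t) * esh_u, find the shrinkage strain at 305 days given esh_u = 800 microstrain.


esh(305) = 305 / (35 + 305) * 800
= 305 / 340 * 800
= 717.6 microstrain

717.6


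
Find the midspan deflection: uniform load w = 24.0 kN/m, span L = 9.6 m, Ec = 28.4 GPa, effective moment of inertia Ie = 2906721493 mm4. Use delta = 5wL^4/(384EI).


Convert: L = 9.6 m = 9600 mm, Ec = 28.4 GPa = 28400 MPa
delta = 5 * 24.0 * 9600^4 / (384 * 28400 * 2906721493)
= 32.15 mm

32.15


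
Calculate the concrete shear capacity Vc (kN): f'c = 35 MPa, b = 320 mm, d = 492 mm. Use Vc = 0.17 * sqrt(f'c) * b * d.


Vc = 0.17 * sqrt(35) * 320 * 492 / 1000
= 158.34 kN

158.34


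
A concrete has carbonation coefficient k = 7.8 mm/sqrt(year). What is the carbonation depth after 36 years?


depth = k * sqrt(t)
= 7.8 * sqrt(36)
= 46.8 mm

46.8


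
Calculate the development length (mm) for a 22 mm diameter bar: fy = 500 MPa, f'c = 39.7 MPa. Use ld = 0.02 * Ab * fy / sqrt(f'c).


Ab = pi * 22^2 / 4 = 380.133 mm2
ld = 0.02 * 380.133 * 500 / sqrt(39.7)
= 603.3 mm

603.3


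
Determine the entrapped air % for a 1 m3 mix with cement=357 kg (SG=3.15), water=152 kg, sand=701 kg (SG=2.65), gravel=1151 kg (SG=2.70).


Vol cement = 357 / (3.15 * 1000) = 0.113333 m3
Vol water = 152 / 1000 = 0.152 m3
Vol sand = 701 / (2.65 * 1000) = 0.264528 m3
Vol gravel = 1151 / (2.70 * 1000) = 0.426296 m3
Total solid + water volume = 0.956158 m3
Air = (1 - 0.956158) * 100 = 4.38%

4.38


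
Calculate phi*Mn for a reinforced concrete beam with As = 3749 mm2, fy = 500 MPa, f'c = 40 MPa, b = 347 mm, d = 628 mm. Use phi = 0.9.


a = As * fy / (0.85 * f'c * b)
= 3749 * 500 / (0.85 * 40 * 347)
= 158.8829 mm
Mn = As * fy * (d - a/2) / 10^6
= 1028.273 kN-m
phi*Mn = 0.9 * 1028.273 = 925.45 kN-m

925.45


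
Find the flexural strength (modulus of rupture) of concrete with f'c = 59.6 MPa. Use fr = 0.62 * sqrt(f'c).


fr = 0.62 * sqrt(59.6)
= 4.786 MPa

4.786


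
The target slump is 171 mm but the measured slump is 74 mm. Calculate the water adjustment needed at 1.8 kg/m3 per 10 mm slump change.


Difference = 171 - 74 = 97 mm
Water adjustment = 97 * 1.8 / 10 = 17.5 kg/m3

17.5


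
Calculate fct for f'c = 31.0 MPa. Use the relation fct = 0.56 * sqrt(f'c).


fct = 0.56 * sqrt(31.0)
= 0.56 * 5.568
= 3.118 MPa

3.118


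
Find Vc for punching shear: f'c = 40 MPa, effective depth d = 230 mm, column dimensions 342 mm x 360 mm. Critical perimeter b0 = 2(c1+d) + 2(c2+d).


b0 = 2*(342 + 230) + 2*(360 + 230) = 2324 mm
Vc = 0.33 * sqrt(40) * 2324 * 230 / 1000
= 1115.6 kN

1115.6


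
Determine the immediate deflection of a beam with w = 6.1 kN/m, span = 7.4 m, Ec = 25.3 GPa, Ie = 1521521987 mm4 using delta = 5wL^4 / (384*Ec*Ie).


Convert: L = 7.4 m = 7400 mm, Ec = 25.3 GPa = 25300 MPa
delta = 5 * 6.1 * 7400^4 / (384 * 25300 * 1521521987)
= 6.19 mm

6.19


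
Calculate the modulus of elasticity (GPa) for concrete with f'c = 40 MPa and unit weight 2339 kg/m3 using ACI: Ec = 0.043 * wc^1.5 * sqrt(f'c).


Ec = 0.043 * 2339^1.5 * sqrt(40) / 1000
= 30.76 GPa

30.76


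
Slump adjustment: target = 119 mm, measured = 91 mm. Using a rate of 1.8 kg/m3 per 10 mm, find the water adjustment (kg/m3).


Difference = 119 - 91 = 28 mm
Water adjustment = 28 * 1.8 / 10 = 5.0 kg/m3

5.0


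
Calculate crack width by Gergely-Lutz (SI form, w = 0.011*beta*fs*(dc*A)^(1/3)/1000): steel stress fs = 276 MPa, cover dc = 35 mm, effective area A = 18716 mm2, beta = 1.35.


w = 0.011 * beta * fs * (dc * A)^(1/3) / 1000
= 0.011 * 1.35 * 276 * (35 * 18716)^(1/3) / 1000
= 0.356 mm

0.356


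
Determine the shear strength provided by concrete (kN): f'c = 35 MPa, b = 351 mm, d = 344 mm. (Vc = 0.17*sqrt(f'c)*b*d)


Vc = 0.17 * sqrt(35) * 351 * 344 / 1000
= 121.44 kN

121.44


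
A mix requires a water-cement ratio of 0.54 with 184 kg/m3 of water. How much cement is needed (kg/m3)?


Cement = water / (w/c)
= 184 / 0.54
= 340.7 kg/m3

340.7


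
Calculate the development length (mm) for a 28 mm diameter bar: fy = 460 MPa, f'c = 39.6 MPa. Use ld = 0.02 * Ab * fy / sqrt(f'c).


Ab = pi * 28^2 / 4 = 615.752 mm2
ld = 0.02 * 615.752 * 460 / sqrt(39.6)
= 900.2 mm

900.2


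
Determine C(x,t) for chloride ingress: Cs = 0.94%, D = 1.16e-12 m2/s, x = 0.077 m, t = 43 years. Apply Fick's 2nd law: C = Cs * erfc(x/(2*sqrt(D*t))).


t_seconds = 43 * 365.25 * 24 * 3600 = 1356976800.0 s
arg = 0.077 / (2 * sqrt(1.16e-12 * 1356976800.0))
= 0.9704
erfc(0.9704) = 0.17
C = 0.94 * 0.17 = 0.1598%

0.1598


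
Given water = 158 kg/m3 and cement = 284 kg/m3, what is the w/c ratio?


w/c = water / cement
w/c = 158 / 284 = 0.556

0.556


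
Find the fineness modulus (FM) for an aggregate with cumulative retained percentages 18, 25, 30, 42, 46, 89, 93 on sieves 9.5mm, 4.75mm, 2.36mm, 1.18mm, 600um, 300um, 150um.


FM = sum(cumulative % retained) / 100
= 343 / 100
= 3.43

3.43


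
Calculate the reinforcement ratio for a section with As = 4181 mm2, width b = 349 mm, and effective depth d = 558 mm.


rho = As / (b * d)
= 4181 / (349 * 558)
= 0.0215

0.0215


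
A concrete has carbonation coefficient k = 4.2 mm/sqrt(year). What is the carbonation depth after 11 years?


depth = k * sqrt(t)
= 4.2 * sqrt(11)
= 13.93 mm

13.93


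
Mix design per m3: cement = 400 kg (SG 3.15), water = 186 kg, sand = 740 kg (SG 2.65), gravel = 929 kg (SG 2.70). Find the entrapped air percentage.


Vol cement = 400 / (3.15 * 1000) = 0.126984 m3
Vol water = 186 / 1000 = 0.186 m3
Vol sand = 740 / (2.65 * 1000) = 0.279245 m3
Vol gravel = 929 / (2.70 * 1000) = 0.344074 m3
Total solid + water volume = 0.936303 m3
Air = (1 - 0.936303) * 100 = 6.37%

6.37


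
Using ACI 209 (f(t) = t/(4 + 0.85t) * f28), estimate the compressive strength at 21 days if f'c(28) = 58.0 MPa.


f(21) = 21 / (4 + 0.85 * 21) * 58.0
= 21 / 21.85 * 58.0
= 55.74 MPa

55.74


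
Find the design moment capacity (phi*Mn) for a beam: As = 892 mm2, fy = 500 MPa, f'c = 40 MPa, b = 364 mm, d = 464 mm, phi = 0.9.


a = As * fy / (0.85 * f'c * b)
= 892 * 500 / (0.85 * 40 * 364)
= 36.0375 mm
Mn = As * fy * (d - a/2) / 10^6
= 198.9076 kN-m
phi*Mn = 0.9 * 198.9076 = 179.02 kN-m

179.02


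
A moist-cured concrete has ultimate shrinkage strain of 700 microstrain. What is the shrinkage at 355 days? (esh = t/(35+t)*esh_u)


esh(355) = 355 / (35 + 355) * 700
= 355 / 390 * 700
= 637.2 microstrain

637.2


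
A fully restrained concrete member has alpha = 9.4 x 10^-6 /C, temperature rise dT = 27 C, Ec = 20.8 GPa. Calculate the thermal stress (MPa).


sigma = alpha * dT * Ec
= 9.4e-6 * 27 * 20.8 * 1000
= 5.279 MPa

5.279


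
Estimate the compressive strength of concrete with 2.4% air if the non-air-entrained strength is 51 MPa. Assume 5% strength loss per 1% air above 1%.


Strength loss = (2.4 - 1) * 5 = 7.0%
f'c = 51 * (1 - 7.0/100)
= 47.43 MPa

47.43


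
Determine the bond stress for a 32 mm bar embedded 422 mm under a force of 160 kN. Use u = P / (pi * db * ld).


u = P / (pi * db * ld)
= 160 * 1000 / (pi * 32 * 422)
= 3.771 MPa

3.771


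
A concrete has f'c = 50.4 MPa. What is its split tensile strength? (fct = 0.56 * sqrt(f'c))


fct = 0.56 * sqrt(50.4)
= 0.56 * 7.099
= 3.976 MPa

3.976


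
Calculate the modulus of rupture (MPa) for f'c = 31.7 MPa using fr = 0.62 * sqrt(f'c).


fr = 0.62 * sqrt(31.7)
= 3.491 MPa

3.491


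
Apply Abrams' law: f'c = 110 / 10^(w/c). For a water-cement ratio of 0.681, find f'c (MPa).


f'c = 110 / 10^0.681
= 110 / 4.797
= 22.93 MPa

22.93


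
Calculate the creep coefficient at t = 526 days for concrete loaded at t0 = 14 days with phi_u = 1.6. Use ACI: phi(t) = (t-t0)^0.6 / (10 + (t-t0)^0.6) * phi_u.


dt = 526 - 14 = 512
phi = 512^0.6 / (10 + 512^0.6) * 1.6
= 1.294

1.294


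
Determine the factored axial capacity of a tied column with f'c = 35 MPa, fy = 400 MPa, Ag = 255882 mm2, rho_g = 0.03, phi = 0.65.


Ast = rho * Ag = 0.03 * 255882 = 7676.46 mm2
phi*Pn = 0.65 * 0.80 * (0.85 * 35 * (255882 - 7676.46) + 400 * 7676.46) / 1000
= 5436.44 kN

5436.44


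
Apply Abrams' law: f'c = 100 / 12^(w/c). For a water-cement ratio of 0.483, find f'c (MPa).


f'c = 100 / 12^0.483
= 100 / 3.321
= 30.11 MPa

30.11


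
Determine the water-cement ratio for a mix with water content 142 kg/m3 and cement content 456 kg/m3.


w/c = water / cement
w/c = 142 / 456 = 0.311

0.311


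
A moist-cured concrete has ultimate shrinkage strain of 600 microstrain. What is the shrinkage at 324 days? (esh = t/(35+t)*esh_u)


esh(324) = 324 / (35 + 324) * 600
= 324 / 359 * 600
= 541.5 microstrain

541.5


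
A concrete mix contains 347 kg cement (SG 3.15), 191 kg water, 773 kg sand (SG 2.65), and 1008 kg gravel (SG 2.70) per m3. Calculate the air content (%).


Vol cement = 347 / (3.15 * 1000) = 0.110159 m3
Vol water = 191 / 1000 = 0.191 m3
Vol sand = 773 / (2.65 * 1000) = 0.291698 m3
Vol gravel = 1008 / (2.70 * 1000) = 0.373333 m3
Total solid + water volume = 0.96619 m3
Air = (1 - 0.96619) * 100 = 3.38%

3.38


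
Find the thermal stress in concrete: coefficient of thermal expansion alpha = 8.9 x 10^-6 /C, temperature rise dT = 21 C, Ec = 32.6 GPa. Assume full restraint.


sigma = alpha * dT * Ec
= 8.9e-6 * 21 * 32.6 * 1000
= 6.093 MPa

6.093


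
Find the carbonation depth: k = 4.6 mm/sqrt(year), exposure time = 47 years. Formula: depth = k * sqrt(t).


depth = k * sqrt(t)
= 4.6 * sqrt(47)
= 31.54 mm

31.54


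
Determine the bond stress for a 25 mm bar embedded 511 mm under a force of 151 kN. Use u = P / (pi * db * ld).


u = P / (pi * db * ld)
= 151 * 1000 / (pi * 25 * 511)
= 3.762 MPa

3.762


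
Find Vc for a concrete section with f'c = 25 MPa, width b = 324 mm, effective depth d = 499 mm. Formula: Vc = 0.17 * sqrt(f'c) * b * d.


Vc = 0.17 * sqrt(25) * 324 * 499 / 1000
= 137.42 kN

137.42


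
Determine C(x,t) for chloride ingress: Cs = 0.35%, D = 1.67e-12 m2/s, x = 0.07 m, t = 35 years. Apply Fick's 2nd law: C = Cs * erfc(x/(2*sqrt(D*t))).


t_seconds = 35 * 365.25 * 24 * 3600 = 1104516000.0 s
arg = 0.07 / (2 * sqrt(1.67e-12 * 1104516000.0))
= 0.8149
erfc(0.8149) = 0.2491
C = 0.35 * 0.2491 = 0.0872%

0.0872


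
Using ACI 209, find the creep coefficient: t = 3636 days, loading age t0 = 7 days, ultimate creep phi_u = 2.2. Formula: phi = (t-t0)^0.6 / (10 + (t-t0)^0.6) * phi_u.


dt = 3636 - 7 = 3629
phi = 3629^0.6 / (10 + 3629^0.6) * 2.2
= 2.05

2.05


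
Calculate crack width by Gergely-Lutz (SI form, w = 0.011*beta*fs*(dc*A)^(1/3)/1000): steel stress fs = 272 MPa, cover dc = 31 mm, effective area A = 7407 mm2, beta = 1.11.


w = 0.011 * beta * fs * (dc * A)^(1/3) / 1000
= 0.011 * 1.11 * 272 * (31 * 7407)^(1/3) / 1000
= 0.203 mm

0.203


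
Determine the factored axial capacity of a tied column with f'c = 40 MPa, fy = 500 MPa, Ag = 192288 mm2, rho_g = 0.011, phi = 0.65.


Ast = rho * Ag = 0.011 * 192288 = 2115.168 mm2
phi*Pn = 0.65 * 0.80 * (0.85 * 40 * (192288 - 2115.168) + 500 * 2115.168) / 1000
= 3912.2 kN

3912.2


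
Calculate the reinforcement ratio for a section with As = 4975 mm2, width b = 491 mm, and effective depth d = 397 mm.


rho = As / (b * d)
= 4975 / (491 * 397)
= 0.0255

0.0255


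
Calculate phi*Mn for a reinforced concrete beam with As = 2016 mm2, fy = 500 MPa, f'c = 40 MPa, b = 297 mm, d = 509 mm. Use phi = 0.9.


a = As * fy / (0.85 * f'c * b)
= 2016 * 500 / (0.85 * 40 * 297)
= 99.8217 mm
Mn = As * fy * (d - a/2) / 10^6
= 462.7618 kN-m
phi*Mn = 0.9 * 462.7618 = 416.49 kN-m

416.49


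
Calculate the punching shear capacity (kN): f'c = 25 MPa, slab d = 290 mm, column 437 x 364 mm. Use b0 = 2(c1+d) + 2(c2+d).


b0 = 2*(437 + 290) + 2*(364 + 290) = 2762 mm
Vc = 0.33 * sqrt(25) * 2762 * 290 / 1000
= 1321.62 kN

1321.62


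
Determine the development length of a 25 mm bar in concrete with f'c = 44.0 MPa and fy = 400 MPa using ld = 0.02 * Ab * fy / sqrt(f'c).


Ab = pi * 25^2 / 4 = 490.874 mm2
ld = 0.02 * 490.874 * 400 / sqrt(44.0)
= 592.0 mm

592.0


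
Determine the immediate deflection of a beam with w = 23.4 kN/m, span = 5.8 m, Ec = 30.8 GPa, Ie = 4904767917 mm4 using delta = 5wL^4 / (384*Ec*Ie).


Convert: L = 5.8 m = 5800 mm, Ec = 30.8 GPa = 30800 MPa
delta = 5 * 23.4 * 5800^4 / (384 * 30800 * 4904767917)
= 2.28 mm

2.28


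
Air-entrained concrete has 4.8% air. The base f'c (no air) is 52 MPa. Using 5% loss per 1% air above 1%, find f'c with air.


Strength loss = (4.8 - 1) * 5 = 19.0%
f'c = 52 * (1 - 19.0/100)
= 42.12 MPa

42.12


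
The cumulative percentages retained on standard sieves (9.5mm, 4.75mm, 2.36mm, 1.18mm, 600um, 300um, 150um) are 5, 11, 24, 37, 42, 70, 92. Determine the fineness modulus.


FM = sum(cumulative % retained) / 100
= 281 / 100
= 2.81

2.81


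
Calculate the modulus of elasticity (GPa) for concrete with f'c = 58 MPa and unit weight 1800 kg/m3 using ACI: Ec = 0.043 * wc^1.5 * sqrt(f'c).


Ec = 0.043 * 1800^1.5 * sqrt(58) / 1000
= 25.01 GPa

25.01


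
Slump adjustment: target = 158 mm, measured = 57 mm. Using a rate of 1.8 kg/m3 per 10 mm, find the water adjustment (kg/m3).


Difference = 158 - 57 = 101 mm
Water adjustment = 101 * 1.8 / 10 = 18.2 kg/m3

18.2


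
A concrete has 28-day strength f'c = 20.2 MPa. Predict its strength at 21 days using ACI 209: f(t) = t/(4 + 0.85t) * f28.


f(21) = 21 / (4 + 0.85 * 21) * 20.2
= 21 / 21.85 * 20.2
= 19.41 MPa

19.41


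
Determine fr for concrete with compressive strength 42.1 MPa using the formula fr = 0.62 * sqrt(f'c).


fr = 0.62 * sqrt(42.1)
= 4.023 MPa

4.023


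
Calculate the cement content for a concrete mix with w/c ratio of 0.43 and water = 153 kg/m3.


Cement = water / (w/c)
= 153 / 0.43
= 355.8 kg/m3

355.8


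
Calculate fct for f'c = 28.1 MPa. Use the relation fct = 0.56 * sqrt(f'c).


fct = 0.56 * sqrt(28.1)
= 0.56 * 5.301
= 2.969 MPa

2.969


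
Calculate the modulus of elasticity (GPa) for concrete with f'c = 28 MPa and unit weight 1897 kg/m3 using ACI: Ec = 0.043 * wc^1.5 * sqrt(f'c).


Ec = 0.043 * 1897^1.5 * sqrt(28) / 1000
= 18.8 GPa

18.8


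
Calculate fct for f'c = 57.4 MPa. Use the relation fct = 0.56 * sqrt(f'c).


fct = 0.56 * sqrt(57.4)
= 0.56 * 7.576
= 4.243 MPa

4.243


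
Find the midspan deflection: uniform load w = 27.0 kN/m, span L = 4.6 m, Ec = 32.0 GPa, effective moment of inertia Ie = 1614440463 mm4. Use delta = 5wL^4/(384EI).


Convert: L = 4.6 m = 4600 mm, Ec = 32.0 GPa = 32000 MPa
delta = 5 * 27.0 * 4600^4 / (384 * 32000 * 1614440463)
= 3.05 mm

3.05


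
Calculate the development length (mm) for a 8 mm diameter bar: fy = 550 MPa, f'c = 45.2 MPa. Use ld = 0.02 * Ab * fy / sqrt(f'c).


Ab = pi * 8^2 / 4 = 50.265 mm2
ld = 0.02 * 50.265 * 550 / sqrt(45.2)
= 82.2 mm

82.2


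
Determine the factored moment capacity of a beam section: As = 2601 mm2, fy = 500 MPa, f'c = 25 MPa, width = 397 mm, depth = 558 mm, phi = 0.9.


a = As * fy / (0.85 * f'c * b)
= 2601 * 500 / (0.85 * 25 * 397)
= 154.1562 mm
Mn = As * fy * (d - a/2) / 10^6
= 625.4389 kN-m
phi*Mn = 0.9 * 625.4389 = 562.9 kN-m

562.9


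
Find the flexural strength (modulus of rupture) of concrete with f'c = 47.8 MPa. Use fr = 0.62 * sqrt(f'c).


fr = 0.62 * sqrt(47.8)
= 4.287 MPa

4.287


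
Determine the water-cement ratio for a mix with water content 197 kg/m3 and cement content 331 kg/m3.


w/c = water / cement
w/c = 197 / 331 = 0.595

0.595


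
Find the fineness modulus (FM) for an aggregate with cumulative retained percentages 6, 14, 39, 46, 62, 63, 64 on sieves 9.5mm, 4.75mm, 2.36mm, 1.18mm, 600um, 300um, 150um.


FM = sum(cumulative % retained) / 100
= 294 / 100
= 2.94

2.94


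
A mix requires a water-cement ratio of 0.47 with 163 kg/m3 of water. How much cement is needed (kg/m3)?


Cement = water / (w/c)
= 163 / 0.47
= 346.8 kg/m3

346.8


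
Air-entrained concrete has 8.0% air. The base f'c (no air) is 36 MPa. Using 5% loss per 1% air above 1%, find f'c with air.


Strength loss = (8.0 - 1) * 5 = 35.0%
f'c = 36 * (1 - 35.0/100)
= 23.4 MPa

23.4


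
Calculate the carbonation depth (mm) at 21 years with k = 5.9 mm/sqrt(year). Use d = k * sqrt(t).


depth = k * sqrt(t)
= 5.9 * sqrt(21)
= 27.04 mm

27.04


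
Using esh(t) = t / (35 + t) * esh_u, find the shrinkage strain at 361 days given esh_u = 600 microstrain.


esh(361) = 361 / (35 + 361) * 600
= 361 / 396 * 600
= 547.0 microstrain

547.0


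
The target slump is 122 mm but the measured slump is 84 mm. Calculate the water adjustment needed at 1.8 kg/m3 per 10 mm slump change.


Difference = 122 - 84 = 38 mm
Water adjustment = 38 * 1.8 / 10 = 6.8 kg/m3

6.8


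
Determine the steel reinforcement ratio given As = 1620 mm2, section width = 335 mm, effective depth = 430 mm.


rho = As / (b * d)
= 1620 / (335 * 430)
= 0.0112

0.0112


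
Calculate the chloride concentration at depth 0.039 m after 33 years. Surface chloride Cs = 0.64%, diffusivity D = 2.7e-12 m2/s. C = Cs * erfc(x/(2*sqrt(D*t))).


t_seconds = 33 * 365.25 * 24 * 3600 = 1041400800.0 s
arg = 0.039 / (2 * sqrt(2.7e-12 * 1041400800.0))
= 0.3677
erfc(0.3677) = 0.603
C = 0.64 * 0.603 = 0.3859%

0.3859


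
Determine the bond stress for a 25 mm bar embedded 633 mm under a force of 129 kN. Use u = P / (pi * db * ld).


u = P / (pi * db * ld)
= 129 * 1000 / (pi * 25 * 633)
= 2.595 MPa

2.595


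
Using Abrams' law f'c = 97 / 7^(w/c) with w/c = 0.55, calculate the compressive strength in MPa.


f'c = 97 / 7^0.55
= 97 / 2.916
= 33.26 MPa

33.26


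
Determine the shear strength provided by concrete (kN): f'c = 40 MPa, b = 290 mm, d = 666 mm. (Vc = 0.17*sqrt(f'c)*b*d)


Vc = 0.17 * sqrt(40) * 290 * 666 / 1000
= 207.66 kN

207.66


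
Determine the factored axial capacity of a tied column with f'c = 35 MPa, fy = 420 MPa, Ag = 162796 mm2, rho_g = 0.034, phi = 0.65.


Ast = rho * Ag = 0.034 * 162796 = 5535.064 mm2
phi*Pn = 0.65 * 0.80 * (0.85 * 35 * (162796 - 5535.064) + 420 * 5535.064) / 1000
= 3641.68 kN

3641.68


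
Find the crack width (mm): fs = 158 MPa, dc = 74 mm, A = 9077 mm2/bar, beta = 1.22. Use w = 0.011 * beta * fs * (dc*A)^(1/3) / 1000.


w = 0.011 * beta * fs * (dc * A)^(1/3) / 1000
= 0.011 * 1.22 * 158 * (74 * 9077)^(1/3) / 1000
= 0.186 mm

0.186


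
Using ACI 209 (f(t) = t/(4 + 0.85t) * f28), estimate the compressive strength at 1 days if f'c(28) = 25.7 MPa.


f(1) = 1 / (4 + 0.85 * 1) * 25.7
= 1 / 4.85 * 25.7
= 5.3 MPa

5.3


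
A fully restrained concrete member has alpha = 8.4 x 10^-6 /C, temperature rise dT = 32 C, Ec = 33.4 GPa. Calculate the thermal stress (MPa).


sigma = alpha * dT * Ec
= 8.4e-6 * 32 * 33.4 * 1000
= 8.978 MPa

8.978


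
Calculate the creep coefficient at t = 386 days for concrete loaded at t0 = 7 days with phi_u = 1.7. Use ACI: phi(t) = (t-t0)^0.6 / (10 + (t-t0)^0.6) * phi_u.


dt = 386 - 7 = 379
phi = 379^0.6 / (10 + 379^0.6) * 1.7
= 1.324

1.324


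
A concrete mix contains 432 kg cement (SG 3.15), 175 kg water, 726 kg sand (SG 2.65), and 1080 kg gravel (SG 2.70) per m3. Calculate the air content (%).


Vol cement = 432 / (3.15 * 1000) = 0.137143 m3
Vol water = 175 / 1000 = 0.175 m3
Vol sand = 726 / (2.65 * 1000) = 0.273962 m3
Vol gravel = 1080 / (2.70 * 1000) = 0.4 m3
Total solid + water volume = 0.986105 m3
Air = (1 - 0.986105) * 100 = 1.39%

1.39


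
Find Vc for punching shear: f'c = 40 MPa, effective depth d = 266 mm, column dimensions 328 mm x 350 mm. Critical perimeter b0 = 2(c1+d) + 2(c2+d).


b0 = 2*(328 + 266) + 2*(350 + 266) = 2420 mm
Vc = 0.33 * sqrt(40) * 2420 * 266 / 1000
= 1343.51 kN

1343.51


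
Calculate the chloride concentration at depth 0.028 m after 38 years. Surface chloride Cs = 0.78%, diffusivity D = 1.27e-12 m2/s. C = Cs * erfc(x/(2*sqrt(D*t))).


t_seconds = 38 * 365.25 * 24 * 3600 = 1199188800.0 s
arg = 0.028 / (2 * sqrt(1.27e-12 * 1199188800.0))
= 0.3587
erfc(0.3587) = 0.6119
C = 0.78 * 0.6119 = 0.4773%

0.4773


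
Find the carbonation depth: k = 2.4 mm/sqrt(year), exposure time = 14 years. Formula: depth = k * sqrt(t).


depth = k * sqrt(t)
= 2.4 * sqrt(14)
= 8.98 mm

8.98


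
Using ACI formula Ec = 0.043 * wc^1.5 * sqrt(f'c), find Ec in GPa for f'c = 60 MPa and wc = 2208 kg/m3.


Ec = 0.043 * 2208^1.5 * sqrt(60) / 1000
= 34.56 GPa

34.56


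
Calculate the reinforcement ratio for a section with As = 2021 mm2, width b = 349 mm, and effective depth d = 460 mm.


rho = As / (b * d)
= 2021 / (349 * 460)
= 0.0126

0.0126


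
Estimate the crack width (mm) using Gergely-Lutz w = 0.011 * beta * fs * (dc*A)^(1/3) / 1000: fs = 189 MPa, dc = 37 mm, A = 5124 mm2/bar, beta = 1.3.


w = 0.011 * beta * fs * (dc * A)^(1/3) / 1000
= 0.011 * 1.3 * 189 * (37 * 5124)^(1/3) / 1000
= 0.155 mm

0.155


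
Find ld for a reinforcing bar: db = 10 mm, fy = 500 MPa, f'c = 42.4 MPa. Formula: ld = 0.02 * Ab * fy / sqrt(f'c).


Ab = pi * 10^2 / 4 = 78.54 mm2
ld = 0.02 * 78.54 * 500 / sqrt(42.4)
= 120.6 mm

120.6


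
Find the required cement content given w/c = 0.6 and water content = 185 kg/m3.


Cement = water / (w/c)
= 185 / 0.6
= 308.3 kg/m3

308.3


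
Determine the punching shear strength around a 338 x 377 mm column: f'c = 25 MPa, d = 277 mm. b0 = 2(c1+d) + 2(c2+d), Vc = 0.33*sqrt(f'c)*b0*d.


b0 = 2*(338 + 277) + 2*(377 + 277) = 2538 mm
Vc = 0.33 * sqrt(25) * 2538 * 277 / 1000
= 1159.99 kN

1159.99


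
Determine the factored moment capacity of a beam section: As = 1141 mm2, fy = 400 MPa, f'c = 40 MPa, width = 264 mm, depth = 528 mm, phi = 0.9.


a = As * fy / (0.85 * f'c * b)
= 1141 * 400 / (0.85 * 40 * 264)
= 50.8467 mm
Mn = As * fy * (d - a/2) / 10^6
= 229.376 kN-m
phi*Mn = 0.9 * 229.376 = 206.44 kN-m

206.44


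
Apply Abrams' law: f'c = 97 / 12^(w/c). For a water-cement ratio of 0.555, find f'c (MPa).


f'c = 97 / 12^0.555
= 97 / 3.971
= 24.42 MPa

24.42


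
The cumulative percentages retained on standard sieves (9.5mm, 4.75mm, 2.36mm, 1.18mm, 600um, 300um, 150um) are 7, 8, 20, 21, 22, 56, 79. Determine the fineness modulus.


FM = sum(cumulative % retained) / 100
= 213 / 100
= 2.13

2.13


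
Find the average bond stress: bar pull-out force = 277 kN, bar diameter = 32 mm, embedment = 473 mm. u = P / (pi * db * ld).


u = P / (pi * db * ld)
= 277 * 1000 / (pi * 32 * 473)
= 5.825 MPa

5.825


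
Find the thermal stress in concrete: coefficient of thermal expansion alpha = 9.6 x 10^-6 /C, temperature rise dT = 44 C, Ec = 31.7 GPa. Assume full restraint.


sigma = alpha * dT * Ec
= 9.6e-6 * 44 * 31.7 * 1000
= 13.39 MPa

13.39


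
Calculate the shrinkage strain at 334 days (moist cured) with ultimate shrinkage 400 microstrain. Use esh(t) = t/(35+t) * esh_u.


esh(334) = 334 / (35 + 334) * 400
= 334 / 369 * 400
= 362.1 microstrain

362.1


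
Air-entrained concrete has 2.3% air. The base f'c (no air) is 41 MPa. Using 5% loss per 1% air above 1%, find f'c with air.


Strength loss = (2.3 - 1) * 5 = 6.5%
f'c = 41 * (1 - 6.5/100)
= 38.34 MPa

38.34


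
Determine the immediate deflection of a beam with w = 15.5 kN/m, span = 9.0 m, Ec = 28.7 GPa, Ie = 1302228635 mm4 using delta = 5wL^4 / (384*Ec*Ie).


Convert: L = 9.0 m = 9000 mm, Ec = 28.7 GPa = 28700 MPa
delta = 5 * 15.5 * 9000^4 / (384 * 28700 * 1302228635)
= 35.43 mm

35.43


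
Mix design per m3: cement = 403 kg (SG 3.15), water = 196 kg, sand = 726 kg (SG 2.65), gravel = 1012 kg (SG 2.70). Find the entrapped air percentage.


Vol cement = 403 / (3.15 * 1000) = 0.127937 m3
Vol water = 196 / 1000 = 0.196 m3
Vol sand = 726 / (2.65 * 1000) = 0.273962 m3
Vol gravel = 1012 / (2.70 * 1000) = 0.374815 m3
Total solid + water volume = 0.972714 m3
Air = (1 - 0.972714) * 100 = 2.73%

2.73


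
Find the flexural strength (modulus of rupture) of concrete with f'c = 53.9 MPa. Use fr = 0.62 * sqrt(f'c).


fr = 0.62 * sqrt(53.9)
= 4.552 MPa

4.552


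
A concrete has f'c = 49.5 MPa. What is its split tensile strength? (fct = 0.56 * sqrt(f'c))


fct = 0.56 * sqrt(49.5)
= 0.56 * 7.036
= 3.94 MPa

3.94


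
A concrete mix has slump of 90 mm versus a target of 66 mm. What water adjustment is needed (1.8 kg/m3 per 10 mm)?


Difference = 66 - 90 = -24 mm
Water adjustment = -24 * 1.8 / 10 = -4.3 kg/m3

-4.3


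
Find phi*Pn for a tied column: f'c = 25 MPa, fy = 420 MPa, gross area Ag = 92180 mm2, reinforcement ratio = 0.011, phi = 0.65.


Ast = rho * Ag = 0.011 * 92180 = 1013.98 mm2
phi*Pn = 0.65 * 0.80 * (0.85 * 25 * (92180 - 1013.98) + 420 * 1013.98) / 1000
= 1228.84 kN

1228.84


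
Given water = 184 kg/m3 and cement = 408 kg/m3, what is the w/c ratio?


w/c = water / cement
w/c = 184 / 408 = 0.451

0.451


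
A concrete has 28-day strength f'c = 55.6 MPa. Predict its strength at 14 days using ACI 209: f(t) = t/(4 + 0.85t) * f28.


f(14) = 14 / (4 + 0.85 * 14) * 55.6
= 14 / 15.9 * 55.6
= 48.96 MPa

48.96
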